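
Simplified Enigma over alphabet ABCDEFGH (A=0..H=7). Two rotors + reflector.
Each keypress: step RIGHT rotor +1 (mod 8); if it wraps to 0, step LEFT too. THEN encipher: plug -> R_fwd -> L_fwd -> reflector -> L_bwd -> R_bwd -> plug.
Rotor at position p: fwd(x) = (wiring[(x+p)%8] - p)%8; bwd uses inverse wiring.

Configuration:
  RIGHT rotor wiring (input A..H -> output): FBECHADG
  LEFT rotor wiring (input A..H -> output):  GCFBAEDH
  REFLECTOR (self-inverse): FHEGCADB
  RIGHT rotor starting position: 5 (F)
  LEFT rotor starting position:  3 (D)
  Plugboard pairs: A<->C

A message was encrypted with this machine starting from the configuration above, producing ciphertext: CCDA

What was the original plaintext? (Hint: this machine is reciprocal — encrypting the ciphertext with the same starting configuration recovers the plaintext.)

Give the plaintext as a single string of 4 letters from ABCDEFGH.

Char 1 ('C'): step: R->6, L=3; C->plug->A->R->F->L->D->refl->G->L'->A->R'->B->plug->B
Char 2 ('C'): step: R->7, L=3; C->plug->A->R->H->L->C->refl->E->L'->E->R'->H->plug->H
Char 3 ('D'): step: R->0, L->4 (L advanced); D->plug->D->R->C->L->H->refl->B->L'->G->R'->H->plug->H
Char 4 ('A'): step: R->1, L=4; A->plug->C->R->B->L->A->refl->F->L'->H->R'->E->plug->E

Answer: BHHE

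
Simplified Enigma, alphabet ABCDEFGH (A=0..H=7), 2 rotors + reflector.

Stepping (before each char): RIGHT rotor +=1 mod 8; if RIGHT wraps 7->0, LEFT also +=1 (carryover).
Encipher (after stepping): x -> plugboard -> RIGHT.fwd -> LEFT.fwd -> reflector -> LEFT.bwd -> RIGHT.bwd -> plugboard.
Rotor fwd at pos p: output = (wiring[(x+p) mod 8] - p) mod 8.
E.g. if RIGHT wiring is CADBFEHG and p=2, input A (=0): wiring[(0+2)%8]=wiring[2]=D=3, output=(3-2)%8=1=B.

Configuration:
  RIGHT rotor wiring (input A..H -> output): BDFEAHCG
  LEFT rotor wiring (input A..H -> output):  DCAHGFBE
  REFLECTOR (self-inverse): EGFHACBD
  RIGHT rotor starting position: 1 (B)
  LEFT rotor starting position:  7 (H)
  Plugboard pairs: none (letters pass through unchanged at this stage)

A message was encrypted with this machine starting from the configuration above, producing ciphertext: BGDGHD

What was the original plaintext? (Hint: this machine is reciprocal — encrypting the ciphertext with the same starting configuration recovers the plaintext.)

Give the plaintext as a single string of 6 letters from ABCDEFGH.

Answer: DDEFAH

Derivation:
Char 1 ('B'): step: R->2, L=7; B->plug->B->R->C->L->D->refl->H->L'->F->R'->D->plug->D
Char 2 ('G'): step: R->3, L=7; G->plug->G->R->A->L->F->refl->C->L'->H->R'->D->plug->D
Char 3 ('D'): step: R->4, L=7; D->plug->D->R->C->L->D->refl->H->L'->F->R'->E->plug->E
Char 4 ('G'): step: R->5, L=7; G->plug->G->R->H->L->C->refl->F->L'->A->R'->F->plug->F
Char 5 ('H'): step: R->6, L=7; H->plug->H->R->B->L->E->refl->A->L'->E->R'->A->plug->A
Char 6 ('D'): step: R->7, L=7; D->plug->D->R->G->L->G->refl->B->L'->D->R'->H->plug->H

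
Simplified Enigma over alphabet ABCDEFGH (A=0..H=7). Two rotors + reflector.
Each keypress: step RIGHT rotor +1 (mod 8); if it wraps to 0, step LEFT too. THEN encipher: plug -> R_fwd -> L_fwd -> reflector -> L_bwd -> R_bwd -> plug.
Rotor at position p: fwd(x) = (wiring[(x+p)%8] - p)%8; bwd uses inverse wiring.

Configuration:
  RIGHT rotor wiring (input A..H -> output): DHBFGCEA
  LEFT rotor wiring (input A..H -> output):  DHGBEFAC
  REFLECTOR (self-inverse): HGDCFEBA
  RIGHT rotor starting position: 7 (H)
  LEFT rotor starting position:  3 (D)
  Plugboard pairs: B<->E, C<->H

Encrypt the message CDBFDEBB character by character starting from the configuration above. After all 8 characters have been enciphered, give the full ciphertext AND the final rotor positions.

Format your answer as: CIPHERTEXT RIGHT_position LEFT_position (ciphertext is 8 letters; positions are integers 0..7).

Char 1 ('C'): step: R->0, L->4 (L advanced); C->plug->H->R->A->L->A->refl->H->L'->E->R'->G->plug->G
Char 2 ('D'): step: R->1, L=4; D->plug->D->R->F->L->D->refl->C->L'->G->R'->A->plug->A
Char 3 ('B'): step: R->2, L=4; B->plug->E->R->C->L->E->refl->F->L'->H->R'->A->plug->A
Char 4 ('F'): step: R->3, L=4; F->plug->F->R->A->L->A->refl->H->L'->E->R'->G->plug->G
Char 5 ('D'): step: R->4, L=4; D->plug->D->R->E->L->H->refl->A->L'->A->R'->C->plug->H
Char 6 ('E'): step: R->5, L=4; E->plug->B->R->H->L->F->refl->E->L'->C->R'->E->plug->B
Char 7 ('B'): step: R->6, L=4; B->plug->E->R->D->L->G->refl->B->L'->B->R'->D->plug->D
Char 8 ('B'): step: R->7, L=4; B->plug->E->R->G->L->C->refl->D->L'->F->R'->H->plug->C
Final: ciphertext=GAAGHBDC, RIGHT=7, LEFT=4

Answer: GAAGHBDC 7 4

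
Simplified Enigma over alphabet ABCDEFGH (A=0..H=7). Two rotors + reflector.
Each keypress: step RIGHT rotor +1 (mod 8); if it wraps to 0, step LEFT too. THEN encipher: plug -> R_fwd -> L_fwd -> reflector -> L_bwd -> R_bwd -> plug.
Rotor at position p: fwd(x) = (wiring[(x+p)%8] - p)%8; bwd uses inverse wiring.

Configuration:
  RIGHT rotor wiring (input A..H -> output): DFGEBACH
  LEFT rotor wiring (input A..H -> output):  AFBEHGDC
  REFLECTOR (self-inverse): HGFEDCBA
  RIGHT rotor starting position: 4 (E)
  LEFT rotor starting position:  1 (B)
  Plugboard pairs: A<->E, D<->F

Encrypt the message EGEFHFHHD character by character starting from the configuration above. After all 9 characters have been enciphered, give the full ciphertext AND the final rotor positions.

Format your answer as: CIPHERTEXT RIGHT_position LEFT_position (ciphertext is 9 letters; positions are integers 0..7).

Answer: FDDCDEFEC 5 2

Derivation:
Char 1 ('E'): step: R->5, L=1; E->plug->A->R->D->L->G->refl->B->L'->G->R'->D->plug->F
Char 2 ('G'): step: R->6, L=1; G->plug->G->R->D->L->G->refl->B->L'->G->R'->F->plug->D
Char 3 ('E'): step: R->7, L=1; E->plug->A->R->A->L->E->refl->D->L'->C->R'->F->plug->D
Char 4 ('F'): step: R->0, L->2 (L advanced); F->plug->D->R->E->L->B->refl->G->L'->G->R'->C->plug->C
Char 5 ('H'): step: R->1, L=2; H->plug->H->R->C->L->F->refl->C->L'->B->R'->F->plug->D
Char 6 ('F'): step: R->2, L=2; F->plug->D->R->G->L->G->refl->B->L'->E->R'->A->plug->E
Char 7 ('H'): step: R->3, L=2; H->plug->H->R->D->L->E->refl->D->L'->H->R'->D->plug->F
Char 8 ('H'): step: R->4, L=2; H->plug->H->R->A->L->H->refl->A->L'->F->R'->A->plug->E
Char 9 ('D'): step: R->5, L=2; D->plug->F->R->B->L->C->refl->F->L'->C->R'->C->plug->C
Final: ciphertext=FDDCDEFEC, RIGHT=5, LEFT=2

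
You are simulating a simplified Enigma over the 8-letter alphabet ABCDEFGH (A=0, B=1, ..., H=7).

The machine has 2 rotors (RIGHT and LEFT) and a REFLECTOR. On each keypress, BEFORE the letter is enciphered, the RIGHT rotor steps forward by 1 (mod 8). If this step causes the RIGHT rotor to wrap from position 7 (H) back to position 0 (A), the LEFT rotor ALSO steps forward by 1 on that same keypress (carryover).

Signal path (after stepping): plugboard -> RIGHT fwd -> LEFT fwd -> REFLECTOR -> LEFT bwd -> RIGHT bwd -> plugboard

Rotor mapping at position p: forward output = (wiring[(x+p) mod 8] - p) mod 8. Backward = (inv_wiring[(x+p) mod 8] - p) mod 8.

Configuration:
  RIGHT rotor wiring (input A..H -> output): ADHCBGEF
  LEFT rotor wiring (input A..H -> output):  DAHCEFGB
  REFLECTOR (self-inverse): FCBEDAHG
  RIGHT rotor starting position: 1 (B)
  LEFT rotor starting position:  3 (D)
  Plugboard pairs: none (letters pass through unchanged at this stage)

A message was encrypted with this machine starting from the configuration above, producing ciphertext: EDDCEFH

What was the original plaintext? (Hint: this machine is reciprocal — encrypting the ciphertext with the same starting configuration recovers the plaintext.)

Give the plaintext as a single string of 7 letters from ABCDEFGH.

Answer: HEBHCBF

Derivation:
Char 1 ('E'): step: R->2, L=3; E->plug->E->R->C->L->C->refl->B->L'->B->R'->H->plug->H
Char 2 ('D'): step: R->3, L=3; D->plug->D->R->B->L->B->refl->C->L'->C->R'->E->plug->E
Char 3 ('D'): step: R->4, L=3; D->plug->D->R->B->L->B->refl->C->L'->C->R'->B->plug->B
Char 4 ('C'): step: R->5, L=3; C->plug->C->R->A->L->H->refl->G->L'->E->R'->H->plug->H
Char 5 ('E'): step: R->6, L=3; E->plug->E->R->B->L->B->refl->C->L'->C->R'->C->plug->C
Char 6 ('F'): step: R->7, L=3; F->plug->F->R->C->L->C->refl->B->L'->B->R'->B->plug->B
Char 7 ('H'): step: R->0, L->4 (L advanced); H->plug->H->R->F->L->E->refl->D->L'->G->R'->F->plug->F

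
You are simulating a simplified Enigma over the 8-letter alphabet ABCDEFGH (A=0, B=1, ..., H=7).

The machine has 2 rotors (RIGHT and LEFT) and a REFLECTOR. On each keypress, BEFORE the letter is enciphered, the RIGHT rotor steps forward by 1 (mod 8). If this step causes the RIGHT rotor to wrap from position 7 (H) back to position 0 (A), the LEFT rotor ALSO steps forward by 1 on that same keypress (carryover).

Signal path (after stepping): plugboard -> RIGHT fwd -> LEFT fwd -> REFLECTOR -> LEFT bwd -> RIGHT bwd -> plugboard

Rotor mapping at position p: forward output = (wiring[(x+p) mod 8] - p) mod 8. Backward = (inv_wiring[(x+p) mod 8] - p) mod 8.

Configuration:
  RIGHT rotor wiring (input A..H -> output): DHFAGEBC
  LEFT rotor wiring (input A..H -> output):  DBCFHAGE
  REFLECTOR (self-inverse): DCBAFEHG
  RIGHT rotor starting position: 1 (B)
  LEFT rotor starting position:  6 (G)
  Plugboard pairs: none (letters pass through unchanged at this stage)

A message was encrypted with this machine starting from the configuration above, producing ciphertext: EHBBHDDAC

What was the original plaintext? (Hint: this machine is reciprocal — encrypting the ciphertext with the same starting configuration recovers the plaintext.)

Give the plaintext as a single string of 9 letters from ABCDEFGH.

Char 1 ('E'): step: R->2, L=6; E->plug->E->R->H->L->C->refl->B->L'->G->R'->B->plug->B
Char 2 ('H'): step: R->3, L=6; H->plug->H->R->C->L->F->refl->E->L'->E->R'->G->plug->G
Char 3 ('B'): step: R->4, L=6; B->plug->B->R->A->L->A->refl->D->L'->D->R'->F->plug->F
Char 4 ('B'): step: R->5, L=6; B->plug->B->R->E->L->E->refl->F->L'->C->R'->E->plug->E
Char 5 ('H'): step: R->6, L=6; H->plug->H->R->G->L->B->refl->C->L'->H->R'->E->plug->E
Char 6 ('D'): step: R->7, L=6; D->plug->D->R->G->L->B->refl->C->L'->H->R'->F->plug->F
Char 7 ('D'): step: R->0, L->7 (L advanced); D->plug->D->R->A->L->F->refl->E->L'->B->R'->G->plug->G
Char 8 ('A'): step: R->1, L=7; A->plug->A->R->G->L->B->refl->C->L'->C->R'->H->plug->H
Char 9 ('C'): step: R->2, L=7; C->plug->C->R->E->L->G->refl->H->L'->H->R'->E->plug->E

Answer: BGFEEFGHE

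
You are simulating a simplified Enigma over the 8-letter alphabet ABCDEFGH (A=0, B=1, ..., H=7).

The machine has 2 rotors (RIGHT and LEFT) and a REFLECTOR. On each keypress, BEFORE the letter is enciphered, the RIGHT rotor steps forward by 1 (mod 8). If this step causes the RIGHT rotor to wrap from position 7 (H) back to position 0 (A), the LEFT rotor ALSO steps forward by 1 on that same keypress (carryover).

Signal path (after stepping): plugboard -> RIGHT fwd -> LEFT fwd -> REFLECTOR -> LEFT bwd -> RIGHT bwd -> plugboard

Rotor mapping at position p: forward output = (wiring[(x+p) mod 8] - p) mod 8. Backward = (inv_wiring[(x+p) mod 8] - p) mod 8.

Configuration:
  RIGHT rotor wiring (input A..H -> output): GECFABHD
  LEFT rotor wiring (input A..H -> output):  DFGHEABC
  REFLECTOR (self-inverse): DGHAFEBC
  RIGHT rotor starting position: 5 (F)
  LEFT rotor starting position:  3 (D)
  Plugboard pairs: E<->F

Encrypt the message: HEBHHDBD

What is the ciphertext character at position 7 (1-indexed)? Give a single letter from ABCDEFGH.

Char 1 ('H'): step: R->6, L=3; H->plug->H->R->D->L->G->refl->B->L'->B->R'->A->plug->A
Char 2 ('E'): step: R->7, L=3; E->plug->F->R->B->L->B->refl->G->L'->D->R'->D->plug->D
Char 3 ('B'): step: R->0, L->4 (L advanced); B->plug->B->R->E->L->H->refl->C->L'->G->R'->A->plug->A
Char 4 ('H'): step: R->1, L=4; H->plug->H->R->F->L->B->refl->G->L'->D->R'->A->plug->A
Char 5 ('H'): step: R->2, L=4; H->plug->H->R->C->L->F->refl->E->L'->B->R'->F->plug->E
Char 6 ('D'): step: R->3, L=4; D->plug->D->R->E->L->H->refl->C->L'->G->R'->C->plug->C
Char 7 ('B'): step: R->4, L=4; B->plug->B->R->F->L->B->refl->G->L'->D->R'->C->plug->C

C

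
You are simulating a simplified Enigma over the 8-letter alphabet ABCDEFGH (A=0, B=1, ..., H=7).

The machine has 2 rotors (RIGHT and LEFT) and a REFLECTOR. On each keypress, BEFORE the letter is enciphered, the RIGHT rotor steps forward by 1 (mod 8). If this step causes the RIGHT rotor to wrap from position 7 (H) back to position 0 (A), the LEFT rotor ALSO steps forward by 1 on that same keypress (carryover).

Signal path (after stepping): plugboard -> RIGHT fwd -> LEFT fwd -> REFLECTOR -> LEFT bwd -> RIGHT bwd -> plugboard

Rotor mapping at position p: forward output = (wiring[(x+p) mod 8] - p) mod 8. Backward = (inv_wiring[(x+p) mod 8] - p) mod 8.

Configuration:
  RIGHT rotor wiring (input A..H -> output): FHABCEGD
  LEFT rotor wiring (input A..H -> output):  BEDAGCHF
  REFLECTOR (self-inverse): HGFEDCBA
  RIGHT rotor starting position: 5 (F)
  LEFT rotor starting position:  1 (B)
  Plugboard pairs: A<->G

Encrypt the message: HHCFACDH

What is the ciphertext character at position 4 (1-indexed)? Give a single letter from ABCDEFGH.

Char 1 ('H'): step: R->6, L=1; H->plug->H->R->G->L->E->refl->D->L'->A->R'->A->plug->G
Char 2 ('H'): step: R->7, L=1; H->plug->H->R->H->L->A->refl->H->L'->C->R'->E->plug->E
Char 3 ('C'): step: R->0, L->2 (L advanced); C->plug->C->R->A->L->B->refl->G->L'->B->R'->D->plug->D
Char 4 ('F'): step: R->1, L=2; F->plug->F->R->F->L->D->refl->E->L'->C->R'->G->plug->A

A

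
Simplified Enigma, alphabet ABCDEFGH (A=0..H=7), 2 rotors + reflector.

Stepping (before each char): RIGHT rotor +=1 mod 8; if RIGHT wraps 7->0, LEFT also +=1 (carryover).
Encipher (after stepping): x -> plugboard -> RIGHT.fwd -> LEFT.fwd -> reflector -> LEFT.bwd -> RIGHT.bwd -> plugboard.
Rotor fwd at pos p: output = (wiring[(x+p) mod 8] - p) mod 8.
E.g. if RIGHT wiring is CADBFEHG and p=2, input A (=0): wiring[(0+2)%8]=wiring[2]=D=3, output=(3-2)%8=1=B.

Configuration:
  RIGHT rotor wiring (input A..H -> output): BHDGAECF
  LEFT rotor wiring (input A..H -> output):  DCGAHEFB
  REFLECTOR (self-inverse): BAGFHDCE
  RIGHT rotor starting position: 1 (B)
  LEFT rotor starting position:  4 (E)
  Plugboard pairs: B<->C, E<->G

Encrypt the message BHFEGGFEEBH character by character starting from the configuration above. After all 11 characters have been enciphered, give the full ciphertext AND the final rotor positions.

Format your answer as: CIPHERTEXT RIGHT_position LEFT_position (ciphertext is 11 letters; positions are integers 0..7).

Char 1 ('B'): step: R->2, L=4; B->plug->C->R->G->L->C->refl->G->L'->F->R'->H->plug->H
Char 2 ('H'): step: R->3, L=4; H->plug->H->R->A->L->D->refl->F->L'->D->R'->A->plug->A
Char 3 ('F'): step: R->4, L=4; F->plug->F->R->D->L->F->refl->D->L'->A->R'->B->plug->C
Char 4 ('E'): step: R->5, L=4; E->plug->G->R->B->L->A->refl->B->L'->C->R'->E->plug->G
Char 5 ('G'): step: R->6, L=4; G->plug->E->R->F->L->G->refl->C->L'->G->R'->H->plug->H
Char 6 ('G'): step: R->7, L=4; G->plug->E->R->H->L->E->refl->H->L'->E->R'->D->plug->D
Char 7 ('F'): step: R->0, L->5 (L advanced); F->plug->F->R->E->L->F->refl->D->L'->G->R'->D->plug->D
Char 8 ('E'): step: R->1, L=5; E->plug->G->R->E->L->F->refl->D->L'->G->R'->A->plug->A
Char 9 ('E'): step: R->2, L=5; E->plug->G->R->H->L->C->refl->G->L'->D->R'->F->plug->F
Char 10 ('B'): step: R->3, L=5; B->plug->C->R->B->L->A->refl->B->L'->F->R'->B->plug->C
Char 11 ('H'): step: R->4, L=5; H->plug->H->R->C->L->E->refl->H->L'->A->R'->B->plug->C
Final: ciphertext=HACGHDDAFCC, RIGHT=4, LEFT=5

Answer: HACGHDDAFCC 4 5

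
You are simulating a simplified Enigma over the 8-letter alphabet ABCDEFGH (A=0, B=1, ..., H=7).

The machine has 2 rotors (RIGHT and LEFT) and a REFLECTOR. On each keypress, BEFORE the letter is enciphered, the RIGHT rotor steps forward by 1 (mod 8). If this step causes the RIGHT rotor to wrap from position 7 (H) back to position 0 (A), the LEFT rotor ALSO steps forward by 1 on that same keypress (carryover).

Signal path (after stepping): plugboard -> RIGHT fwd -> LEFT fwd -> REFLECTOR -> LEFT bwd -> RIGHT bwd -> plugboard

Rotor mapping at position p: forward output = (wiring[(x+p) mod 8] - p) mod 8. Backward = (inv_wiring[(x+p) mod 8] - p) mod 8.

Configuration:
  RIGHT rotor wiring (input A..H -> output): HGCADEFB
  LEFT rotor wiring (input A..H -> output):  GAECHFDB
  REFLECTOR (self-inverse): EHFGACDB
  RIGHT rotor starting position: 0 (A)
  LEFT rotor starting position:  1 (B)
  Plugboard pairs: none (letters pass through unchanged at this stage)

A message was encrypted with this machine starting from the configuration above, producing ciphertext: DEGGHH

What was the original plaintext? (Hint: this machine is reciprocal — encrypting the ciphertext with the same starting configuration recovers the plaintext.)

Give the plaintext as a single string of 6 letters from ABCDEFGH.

Char 1 ('D'): step: R->1, L=1; D->plug->D->R->C->L->B->refl->H->L'->A->R'->G->plug->G
Char 2 ('E'): step: R->2, L=1; E->plug->E->R->D->L->G->refl->D->L'->B->R'->C->plug->C
Char 3 ('G'): step: R->3, L=1; G->plug->G->R->D->L->G->refl->D->L'->B->R'->C->plug->C
Char 4 ('G'): step: R->4, L=1; G->plug->G->R->G->L->A->refl->E->L'->E->R'->H->plug->H
Char 5 ('H'): step: R->5, L=1; H->plug->H->R->G->L->A->refl->E->L'->E->R'->C->plug->C
Char 6 ('H'): step: R->6, L=1; H->plug->H->R->G->L->A->refl->E->L'->E->R'->E->plug->E

Answer: GCCHCE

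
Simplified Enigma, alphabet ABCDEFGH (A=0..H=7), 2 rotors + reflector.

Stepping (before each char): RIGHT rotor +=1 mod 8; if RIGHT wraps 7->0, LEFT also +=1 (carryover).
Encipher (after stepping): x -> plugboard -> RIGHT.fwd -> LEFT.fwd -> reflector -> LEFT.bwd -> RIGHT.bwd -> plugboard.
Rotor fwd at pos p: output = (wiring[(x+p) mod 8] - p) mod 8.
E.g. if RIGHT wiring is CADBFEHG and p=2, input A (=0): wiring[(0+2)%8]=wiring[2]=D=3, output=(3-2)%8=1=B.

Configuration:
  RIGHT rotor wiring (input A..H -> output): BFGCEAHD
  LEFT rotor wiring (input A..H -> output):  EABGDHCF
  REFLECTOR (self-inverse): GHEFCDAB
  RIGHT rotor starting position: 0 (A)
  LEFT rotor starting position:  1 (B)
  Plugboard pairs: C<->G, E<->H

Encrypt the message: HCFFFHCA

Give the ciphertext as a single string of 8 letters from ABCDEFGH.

Answer: CGEBDBAG

Derivation:
Char 1 ('H'): step: R->1, L=1; H->plug->E->R->H->L->D->refl->F->L'->C->R'->G->plug->C
Char 2 ('C'): step: R->2, L=1; C->plug->G->R->H->L->D->refl->F->L'->C->R'->C->plug->G
Char 3 ('F'): step: R->3, L=1; F->plug->F->R->G->L->E->refl->C->L'->D->R'->H->plug->E
Char 4 ('F'): step: R->4, L=1; F->plug->F->R->B->L->A->refl->G->L'->E->R'->B->plug->B
Char 5 ('F'): step: R->5, L=1; F->plug->F->R->B->L->A->refl->G->L'->E->R'->D->plug->D
Char 6 ('H'): step: R->6, L=1; H->plug->E->R->A->L->H->refl->B->L'->F->R'->B->plug->B
Char 7 ('C'): step: R->7, L=1; C->plug->G->R->B->L->A->refl->G->L'->E->R'->A->plug->A
Char 8 ('A'): step: R->0, L->2 (L advanced); A->plug->A->R->B->L->E->refl->C->L'->G->R'->C->plug->G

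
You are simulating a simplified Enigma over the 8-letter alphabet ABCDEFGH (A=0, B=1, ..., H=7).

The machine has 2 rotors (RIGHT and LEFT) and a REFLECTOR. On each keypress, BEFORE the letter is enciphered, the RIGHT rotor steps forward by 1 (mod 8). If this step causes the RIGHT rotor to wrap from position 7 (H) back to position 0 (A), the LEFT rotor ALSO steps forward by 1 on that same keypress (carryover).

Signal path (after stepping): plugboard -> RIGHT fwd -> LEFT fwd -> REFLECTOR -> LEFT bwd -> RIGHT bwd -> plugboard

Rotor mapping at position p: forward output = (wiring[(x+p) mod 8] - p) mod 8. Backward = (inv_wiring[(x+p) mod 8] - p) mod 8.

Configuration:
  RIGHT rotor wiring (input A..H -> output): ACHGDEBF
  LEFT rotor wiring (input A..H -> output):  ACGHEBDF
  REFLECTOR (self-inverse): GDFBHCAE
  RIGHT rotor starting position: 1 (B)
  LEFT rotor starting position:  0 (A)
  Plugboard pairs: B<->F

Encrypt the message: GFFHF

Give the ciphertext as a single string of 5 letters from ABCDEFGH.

Answer: AEHEE

Derivation:
Char 1 ('G'): step: R->2, L=0; G->plug->G->R->G->L->D->refl->B->L'->F->R'->A->plug->A
Char 2 ('F'): step: R->3, L=0; F->plug->B->R->A->L->A->refl->G->L'->C->R'->E->plug->E
Char 3 ('F'): step: R->4, L=0; F->plug->B->R->A->L->A->refl->G->L'->C->R'->H->plug->H
Char 4 ('H'): step: R->5, L=0; H->plug->H->R->G->L->D->refl->B->L'->F->R'->E->plug->E
Char 5 ('F'): step: R->6, L=0; F->plug->B->R->H->L->F->refl->C->L'->B->R'->E->plug->E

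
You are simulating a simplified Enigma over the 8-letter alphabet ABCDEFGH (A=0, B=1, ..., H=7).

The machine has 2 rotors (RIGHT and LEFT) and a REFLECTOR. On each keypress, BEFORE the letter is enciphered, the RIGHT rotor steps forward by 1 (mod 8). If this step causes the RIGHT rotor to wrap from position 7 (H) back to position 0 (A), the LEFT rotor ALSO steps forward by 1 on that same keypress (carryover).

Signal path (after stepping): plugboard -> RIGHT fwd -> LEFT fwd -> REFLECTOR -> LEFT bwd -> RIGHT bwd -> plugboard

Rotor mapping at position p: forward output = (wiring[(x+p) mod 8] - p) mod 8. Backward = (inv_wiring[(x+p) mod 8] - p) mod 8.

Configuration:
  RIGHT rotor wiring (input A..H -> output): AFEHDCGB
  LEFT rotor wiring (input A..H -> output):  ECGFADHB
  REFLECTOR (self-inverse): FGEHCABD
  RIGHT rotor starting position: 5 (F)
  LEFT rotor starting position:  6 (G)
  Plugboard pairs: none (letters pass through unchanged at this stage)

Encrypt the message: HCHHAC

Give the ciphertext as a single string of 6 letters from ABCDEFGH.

Char 1 ('H'): step: R->6, L=6; H->plug->H->R->E->L->A->refl->F->L'->H->R'->D->plug->D
Char 2 ('C'): step: R->7, L=6; C->plug->C->R->G->L->C->refl->E->L'->D->R'->G->plug->G
Char 3 ('H'): step: R->0, L->7 (L advanced); H->plug->H->R->B->L->F->refl->A->L'->H->R'->D->plug->D
Char 4 ('H'): step: R->1, L=7; H->plug->H->R->H->L->A->refl->F->L'->B->R'->E->plug->E
Char 5 ('A'): step: R->2, L=7; A->plug->A->R->C->L->D->refl->H->L'->D->R'->H->plug->H
Char 6 ('C'): step: R->3, L=7; C->plug->C->R->H->L->A->refl->F->L'->B->R'->H->plug->H

Answer: DGDEHH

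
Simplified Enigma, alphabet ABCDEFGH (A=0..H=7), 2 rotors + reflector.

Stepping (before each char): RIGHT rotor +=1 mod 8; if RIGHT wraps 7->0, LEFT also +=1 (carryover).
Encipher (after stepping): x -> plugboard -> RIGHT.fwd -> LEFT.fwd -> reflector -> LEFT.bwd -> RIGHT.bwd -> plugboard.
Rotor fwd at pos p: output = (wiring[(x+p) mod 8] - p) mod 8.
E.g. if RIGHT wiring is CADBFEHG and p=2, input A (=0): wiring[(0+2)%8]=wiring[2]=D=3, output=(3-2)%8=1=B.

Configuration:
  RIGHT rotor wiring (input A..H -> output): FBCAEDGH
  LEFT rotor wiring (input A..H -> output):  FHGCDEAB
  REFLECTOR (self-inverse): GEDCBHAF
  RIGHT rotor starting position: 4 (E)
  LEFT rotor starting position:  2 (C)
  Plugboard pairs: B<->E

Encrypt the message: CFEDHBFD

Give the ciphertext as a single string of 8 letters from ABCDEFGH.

Answer: DADFEDGA

Derivation:
Char 1 ('C'): step: R->5, L=2; C->plug->C->R->C->L->B->refl->E->L'->A->R'->D->plug->D
Char 2 ('F'): step: R->6, L=2; F->plug->F->R->C->L->B->refl->E->L'->A->R'->A->plug->A
Char 3 ('E'): step: R->7, L=2; E->plug->B->R->G->L->D->refl->C->L'->D->R'->D->plug->D
Char 4 ('D'): step: R->0, L->3 (L advanced); D->plug->D->R->A->L->H->refl->F->L'->D->R'->F->plug->F
Char 5 ('H'): step: R->1, L=3; H->plug->H->R->E->L->G->refl->A->L'->B->R'->B->plug->E
Char 6 ('B'): step: R->2, L=3; B->plug->E->R->E->L->G->refl->A->L'->B->R'->D->plug->D
Char 7 ('F'): step: R->3, L=3; F->plug->F->R->C->L->B->refl->E->L'->G->R'->G->plug->G
Char 8 ('D'): step: R->4, L=3; D->plug->D->R->D->L->F->refl->H->L'->A->R'->A->plug->A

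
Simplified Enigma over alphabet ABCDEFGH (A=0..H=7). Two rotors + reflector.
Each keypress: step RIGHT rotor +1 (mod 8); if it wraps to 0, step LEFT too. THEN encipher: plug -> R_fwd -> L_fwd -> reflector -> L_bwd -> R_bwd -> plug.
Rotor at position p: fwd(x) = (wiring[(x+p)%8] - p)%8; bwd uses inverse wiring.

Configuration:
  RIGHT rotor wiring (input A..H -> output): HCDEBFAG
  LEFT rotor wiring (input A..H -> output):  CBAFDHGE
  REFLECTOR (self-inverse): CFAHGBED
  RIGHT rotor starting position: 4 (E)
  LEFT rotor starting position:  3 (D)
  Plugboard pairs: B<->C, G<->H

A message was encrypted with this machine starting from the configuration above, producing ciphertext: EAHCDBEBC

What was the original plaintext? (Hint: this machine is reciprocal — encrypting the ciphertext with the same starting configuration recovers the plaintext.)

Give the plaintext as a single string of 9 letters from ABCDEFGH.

Answer: CFFBAHBFD

Derivation:
Char 1 ('E'): step: R->5, L=3; E->plug->E->R->F->L->H->refl->D->L'->D->R'->B->plug->C
Char 2 ('A'): step: R->6, L=3; A->plug->A->R->C->L->E->refl->G->L'->G->R'->F->plug->F
Char 3 ('H'): step: R->7, L=3; H->plug->G->R->G->L->G->refl->E->L'->C->R'->F->plug->F
Char 4 ('C'): step: R->0, L->4 (L advanced); C->plug->B->R->C->L->C->refl->A->L'->D->R'->C->plug->B
Char 5 ('D'): step: R->1, L=4; D->plug->D->R->A->L->H->refl->D->L'->B->R'->A->plug->A
Char 6 ('B'): step: R->2, L=4; B->plug->C->R->H->L->B->refl->F->L'->F->R'->G->plug->H
Char 7 ('E'): step: R->3, L=4; E->plug->E->R->D->L->A->refl->C->L'->C->R'->C->plug->B
Char 8 ('B'): step: R->4, L=4; B->plug->C->R->E->L->G->refl->E->L'->G->R'->F->plug->F
Char 9 ('C'): step: R->5, L=4; C->plug->B->R->D->L->A->refl->C->L'->C->R'->D->plug->D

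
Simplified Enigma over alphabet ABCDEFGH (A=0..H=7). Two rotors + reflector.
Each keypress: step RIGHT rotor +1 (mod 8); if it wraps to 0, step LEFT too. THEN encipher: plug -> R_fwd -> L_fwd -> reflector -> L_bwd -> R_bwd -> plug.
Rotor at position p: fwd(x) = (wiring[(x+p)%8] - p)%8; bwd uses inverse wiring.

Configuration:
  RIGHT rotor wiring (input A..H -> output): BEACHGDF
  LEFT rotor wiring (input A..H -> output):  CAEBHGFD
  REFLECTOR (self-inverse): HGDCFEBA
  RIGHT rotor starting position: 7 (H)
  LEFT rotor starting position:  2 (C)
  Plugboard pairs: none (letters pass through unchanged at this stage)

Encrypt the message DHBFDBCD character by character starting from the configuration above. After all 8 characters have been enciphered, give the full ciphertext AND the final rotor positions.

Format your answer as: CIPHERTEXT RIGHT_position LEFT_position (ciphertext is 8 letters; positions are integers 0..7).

Char 1 ('D'): step: R->0, L->3 (L advanced); D->plug->D->R->C->L->D->refl->C->L'->D->R'->G->plug->G
Char 2 ('H'): step: R->1, L=3; H->plug->H->R->A->L->G->refl->B->L'->H->R'->B->plug->B
Char 3 ('B'): step: R->2, L=3; B->plug->B->R->A->L->G->refl->B->L'->H->R'->G->plug->G
Char 4 ('F'): step: R->3, L=3; F->plug->F->R->G->L->F->refl->E->L'->B->R'->G->plug->G
Char 5 ('D'): step: R->4, L=3; D->plug->D->R->B->L->E->refl->F->L'->G->R'->H->plug->H
Char 6 ('B'): step: R->5, L=3; B->plug->B->R->G->L->F->refl->E->L'->B->R'->A->plug->A
Char 7 ('C'): step: R->6, L=3; C->plug->C->R->D->L->C->refl->D->L'->C->R'->E->plug->E
Char 8 ('D'): step: R->7, L=3; D->plug->D->R->B->L->E->refl->F->L'->G->R'->A->plug->A
Final: ciphertext=GBGGHAEA, RIGHT=7, LEFT=3

Answer: GBGGHAEA 7 3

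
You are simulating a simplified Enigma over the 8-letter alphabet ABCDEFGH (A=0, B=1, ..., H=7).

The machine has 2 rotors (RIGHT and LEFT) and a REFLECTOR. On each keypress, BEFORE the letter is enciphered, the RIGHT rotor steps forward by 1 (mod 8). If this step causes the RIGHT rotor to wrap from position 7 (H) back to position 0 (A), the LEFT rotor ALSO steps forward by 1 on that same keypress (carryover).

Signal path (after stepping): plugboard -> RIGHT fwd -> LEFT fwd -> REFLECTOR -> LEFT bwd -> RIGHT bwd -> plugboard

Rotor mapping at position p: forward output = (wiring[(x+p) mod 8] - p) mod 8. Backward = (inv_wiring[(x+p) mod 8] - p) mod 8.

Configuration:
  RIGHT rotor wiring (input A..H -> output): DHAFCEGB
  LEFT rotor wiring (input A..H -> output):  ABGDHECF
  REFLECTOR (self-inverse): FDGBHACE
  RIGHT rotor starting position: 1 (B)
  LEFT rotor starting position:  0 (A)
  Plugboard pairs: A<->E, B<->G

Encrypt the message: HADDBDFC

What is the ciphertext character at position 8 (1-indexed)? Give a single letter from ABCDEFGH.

Char 1 ('H'): step: R->2, L=0; H->plug->H->R->F->L->E->refl->H->L'->E->R'->E->plug->A
Char 2 ('A'): step: R->3, L=0; A->plug->E->R->G->L->C->refl->G->L'->C->R'->A->plug->E
Char 3 ('D'): step: R->4, L=0; D->plug->D->R->F->L->E->refl->H->L'->E->R'->G->plug->B
Char 4 ('D'): step: R->5, L=0; D->plug->D->R->G->L->C->refl->G->L'->C->R'->E->plug->A
Char 5 ('B'): step: R->6, L=0; B->plug->G->R->E->L->H->refl->E->L'->F->R'->C->plug->C
Char 6 ('D'): step: R->7, L=0; D->plug->D->R->B->L->B->refl->D->L'->D->R'->F->plug->F
Char 7 ('F'): step: R->0, L->1 (L advanced); F->plug->F->R->E->L->D->refl->B->L'->F->R'->D->plug->D
Char 8 ('C'): step: R->1, L=1; C->plug->C->R->E->L->D->refl->B->L'->F->R'->F->plug->F

F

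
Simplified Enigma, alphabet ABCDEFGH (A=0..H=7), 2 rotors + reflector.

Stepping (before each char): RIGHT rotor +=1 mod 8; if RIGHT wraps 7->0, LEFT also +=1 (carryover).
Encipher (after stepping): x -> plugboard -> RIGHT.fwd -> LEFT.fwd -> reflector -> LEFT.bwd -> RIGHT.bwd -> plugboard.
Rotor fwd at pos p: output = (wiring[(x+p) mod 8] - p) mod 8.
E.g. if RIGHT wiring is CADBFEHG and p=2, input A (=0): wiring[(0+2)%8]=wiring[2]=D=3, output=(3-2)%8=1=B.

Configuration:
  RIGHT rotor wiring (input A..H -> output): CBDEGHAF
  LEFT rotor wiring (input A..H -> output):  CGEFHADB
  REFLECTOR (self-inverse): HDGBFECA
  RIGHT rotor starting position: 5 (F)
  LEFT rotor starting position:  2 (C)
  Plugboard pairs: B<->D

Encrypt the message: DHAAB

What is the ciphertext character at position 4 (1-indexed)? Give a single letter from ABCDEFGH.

Char 1 ('D'): step: R->6, L=2; D->plug->B->R->H->L->E->refl->F->L'->C->R'->A->plug->A
Char 2 ('H'): step: R->7, L=2; H->plug->H->R->B->L->D->refl->B->L'->E->R'->D->plug->B
Char 3 ('A'): step: R->0, L->3 (L advanced); A->plug->A->R->C->L->F->refl->E->L'->B->R'->B->plug->D
Char 4 ('A'): step: R->1, L=3; A->plug->A->R->A->L->C->refl->G->L'->E->R'->G->plug->G

G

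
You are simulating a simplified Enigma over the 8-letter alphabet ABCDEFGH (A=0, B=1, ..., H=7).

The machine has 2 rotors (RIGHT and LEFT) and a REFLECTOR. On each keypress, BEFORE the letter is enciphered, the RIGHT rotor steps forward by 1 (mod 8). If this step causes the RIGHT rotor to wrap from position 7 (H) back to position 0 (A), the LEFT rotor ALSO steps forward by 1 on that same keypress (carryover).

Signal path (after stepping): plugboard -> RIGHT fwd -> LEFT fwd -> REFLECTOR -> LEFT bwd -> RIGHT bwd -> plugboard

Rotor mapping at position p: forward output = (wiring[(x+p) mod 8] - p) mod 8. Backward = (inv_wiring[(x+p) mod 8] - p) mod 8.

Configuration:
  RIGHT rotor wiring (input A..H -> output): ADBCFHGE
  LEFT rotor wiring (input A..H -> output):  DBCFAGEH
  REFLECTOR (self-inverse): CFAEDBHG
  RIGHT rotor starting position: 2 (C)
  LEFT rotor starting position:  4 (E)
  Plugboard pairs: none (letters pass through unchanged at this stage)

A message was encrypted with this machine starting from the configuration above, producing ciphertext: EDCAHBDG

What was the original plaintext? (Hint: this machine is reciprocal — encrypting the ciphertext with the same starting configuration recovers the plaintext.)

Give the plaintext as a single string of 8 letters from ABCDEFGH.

Answer: BBGEACHF

Derivation:
Char 1 ('E'): step: R->3, L=4; E->plug->E->R->B->L->C->refl->A->L'->C->R'->B->plug->B
Char 2 ('D'): step: R->4, L=4; D->plug->D->R->A->L->E->refl->D->L'->D->R'->B->plug->B
Char 3 ('C'): step: R->5, L=4; C->plug->C->R->H->L->B->refl->F->L'->F->R'->G->plug->G
Char 4 ('A'): step: R->6, L=4; A->plug->A->R->A->L->E->refl->D->L'->D->R'->E->plug->E
Char 5 ('H'): step: R->7, L=4; H->plug->H->R->H->L->B->refl->F->L'->F->R'->A->plug->A
Char 6 ('B'): step: R->0, L->5 (L advanced); B->plug->B->R->D->L->G->refl->H->L'->B->R'->C->plug->C
Char 7 ('D'): step: R->1, L=5; D->plug->D->R->E->L->E->refl->D->L'->H->R'->H->plug->H
Char 8 ('G'): step: R->2, L=5; G->plug->G->R->G->L->A->refl->C->L'->C->R'->F->plug->F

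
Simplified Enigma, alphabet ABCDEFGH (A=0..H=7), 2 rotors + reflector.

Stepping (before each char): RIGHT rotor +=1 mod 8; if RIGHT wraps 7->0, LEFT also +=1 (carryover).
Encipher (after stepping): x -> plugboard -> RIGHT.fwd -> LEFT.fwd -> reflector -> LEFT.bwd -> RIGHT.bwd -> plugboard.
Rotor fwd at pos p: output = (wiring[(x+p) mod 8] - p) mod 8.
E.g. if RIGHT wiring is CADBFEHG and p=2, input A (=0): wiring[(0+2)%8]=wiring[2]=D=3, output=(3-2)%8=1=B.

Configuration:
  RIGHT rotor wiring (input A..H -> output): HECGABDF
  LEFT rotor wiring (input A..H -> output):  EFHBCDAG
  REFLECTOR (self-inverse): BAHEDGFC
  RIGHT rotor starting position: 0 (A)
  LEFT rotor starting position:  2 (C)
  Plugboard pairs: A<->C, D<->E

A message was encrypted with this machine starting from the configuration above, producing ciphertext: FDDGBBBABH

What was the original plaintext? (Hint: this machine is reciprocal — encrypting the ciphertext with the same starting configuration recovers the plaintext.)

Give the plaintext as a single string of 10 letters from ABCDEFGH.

Char 1 ('F'): step: R->1, L=2; F->plug->F->R->C->L->A->refl->B->L'->D->R'->A->plug->C
Char 2 ('D'): step: R->2, L=2; D->plug->E->R->B->L->H->refl->C->L'->G->R'->C->plug->A
Char 3 ('D'): step: R->3, L=2; D->plug->E->R->C->L->A->refl->B->L'->D->R'->A->plug->C
Char 4 ('G'): step: R->4, L=2; G->plug->G->R->G->L->C->refl->H->L'->B->R'->D->plug->E
Char 5 ('B'): step: R->5, L=2; B->plug->B->R->G->L->C->refl->H->L'->B->R'->G->plug->G
Char 6 ('B'): step: R->6, L=2; B->plug->B->R->H->L->D->refl->E->L'->F->R'->A->plug->C
Char 7 ('B'): step: R->7, L=2; B->plug->B->R->A->L->F->refl->G->L'->E->R'->H->plug->H
Char 8 ('A'): step: R->0, L->3 (L advanced); A->plug->C->R->C->L->A->refl->B->L'->F->R'->H->plug->H
Char 9 ('B'): step: R->1, L=3; B->plug->B->R->B->L->H->refl->C->L'->G->R'->H->plug->H
Char 10 ('H'): step: R->2, L=3; H->plug->H->R->C->L->A->refl->B->L'->F->R'->G->plug->G

Answer: CACEGCHHHG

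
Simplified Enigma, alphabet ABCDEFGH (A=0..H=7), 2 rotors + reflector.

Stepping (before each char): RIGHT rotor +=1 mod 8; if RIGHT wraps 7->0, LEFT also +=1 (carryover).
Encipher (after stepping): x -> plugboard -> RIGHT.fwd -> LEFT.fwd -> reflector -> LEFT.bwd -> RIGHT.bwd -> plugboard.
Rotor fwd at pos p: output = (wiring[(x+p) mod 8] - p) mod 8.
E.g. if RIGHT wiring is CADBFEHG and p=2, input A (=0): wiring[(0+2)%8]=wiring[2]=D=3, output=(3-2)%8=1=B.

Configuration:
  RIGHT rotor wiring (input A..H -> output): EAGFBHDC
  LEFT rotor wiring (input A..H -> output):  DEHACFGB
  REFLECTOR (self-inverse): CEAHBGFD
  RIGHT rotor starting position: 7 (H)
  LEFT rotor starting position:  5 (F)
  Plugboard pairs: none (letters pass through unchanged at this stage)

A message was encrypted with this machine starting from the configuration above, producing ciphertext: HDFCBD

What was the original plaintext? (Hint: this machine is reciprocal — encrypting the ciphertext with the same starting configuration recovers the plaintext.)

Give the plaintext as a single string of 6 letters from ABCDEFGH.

Char 1 ('H'): step: R->0, L->6 (L advanced); H->plug->H->R->C->L->F->refl->G->L'->D->R'->G->plug->G
Char 2 ('D'): step: R->1, L=6; D->plug->D->R->A->L->A->refl->C->L'->F->R'->B->plug->B
Char 3 ('F'): step: R->2, L=6; F->plug->F->R->A->L->A->refl->C->L'->F->R'->D->plug->D
Char 4 ('C'): step: R->3, L=6; C->plug->C->R->E->L->B->refl->E->L'->G->R'->B->plug->B
Char 5 ('B'): step: R->4, L=6; B->plug->B->R->D->L->G->refl->F->L'->C->R'->G->plug->G
Char 6 ('D'): step: R->5, L=6; D->plug->D->R->H->L->H->refl->D->L'->B->R'->F->plug->F

Answer: GBDBGF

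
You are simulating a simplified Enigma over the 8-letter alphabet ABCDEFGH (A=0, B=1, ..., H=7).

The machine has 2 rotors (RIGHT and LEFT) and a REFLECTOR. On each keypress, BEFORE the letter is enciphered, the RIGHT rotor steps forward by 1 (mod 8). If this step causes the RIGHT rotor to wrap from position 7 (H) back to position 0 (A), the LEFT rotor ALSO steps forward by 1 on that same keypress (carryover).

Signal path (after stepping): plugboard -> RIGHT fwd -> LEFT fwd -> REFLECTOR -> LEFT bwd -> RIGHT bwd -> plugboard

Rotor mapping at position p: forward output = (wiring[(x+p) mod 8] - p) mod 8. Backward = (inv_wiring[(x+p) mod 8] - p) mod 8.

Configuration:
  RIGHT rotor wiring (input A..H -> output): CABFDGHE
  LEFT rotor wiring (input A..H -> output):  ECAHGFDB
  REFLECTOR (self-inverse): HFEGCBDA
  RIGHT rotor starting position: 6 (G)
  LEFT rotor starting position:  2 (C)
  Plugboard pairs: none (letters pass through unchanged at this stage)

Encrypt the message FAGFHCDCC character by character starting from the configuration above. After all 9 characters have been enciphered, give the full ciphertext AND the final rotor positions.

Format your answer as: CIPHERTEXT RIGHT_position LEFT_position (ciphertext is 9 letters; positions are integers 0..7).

Answer: CBFGCECAF 7 3

Derivation:
Char 1 ('F'): step: R->7, L=2; F->plug->F->R->E->L->B->refl->F->L'->B->R'->C->plug->C
Char 2 ('A'): step: R->0, L->3 (L advanced); A->plug->A->R->C->L->C->refl->E->L'->A->R'->B->plug->B
Char 3 ('G'): step: R->1, L=3; G->plug->G->R->D->L->A->refl->H->L'->G->R'->F->plug->F
Char 4 ('F'): step: R->2, L=3; F->plug->F->R->C->L->C->refl->E->L'->A->R'->G->plug->G
Char 5 ('H'): step: R->3, L=3; H->plug->H->R->G->L->H->refl->A->L'->D->R'->C->plug->C
Char 6 ('C'): step: R->4, L=3; C->plug->C->R->D->L->A->refl->H->L'->G->R'->E->plug->E
Char 7 ('D'): step: R->5, L=3; D->plug->D->R->F->L->B->refl->F->L'->H->R'->C->plug->C
Char 8 ('C'): step: R->6, L=3; C->plug->C->R->E->L->G->refl->D->L'->B->R'->A->plug->A
Char 9 ('C'): step: R->7, L=3; C->plug->C->R->B->L->D->refl->G->L'->E->R'->F->plug->F
Final: ciphertext=CBFGCECAF, RIGHT=7, LEFT=3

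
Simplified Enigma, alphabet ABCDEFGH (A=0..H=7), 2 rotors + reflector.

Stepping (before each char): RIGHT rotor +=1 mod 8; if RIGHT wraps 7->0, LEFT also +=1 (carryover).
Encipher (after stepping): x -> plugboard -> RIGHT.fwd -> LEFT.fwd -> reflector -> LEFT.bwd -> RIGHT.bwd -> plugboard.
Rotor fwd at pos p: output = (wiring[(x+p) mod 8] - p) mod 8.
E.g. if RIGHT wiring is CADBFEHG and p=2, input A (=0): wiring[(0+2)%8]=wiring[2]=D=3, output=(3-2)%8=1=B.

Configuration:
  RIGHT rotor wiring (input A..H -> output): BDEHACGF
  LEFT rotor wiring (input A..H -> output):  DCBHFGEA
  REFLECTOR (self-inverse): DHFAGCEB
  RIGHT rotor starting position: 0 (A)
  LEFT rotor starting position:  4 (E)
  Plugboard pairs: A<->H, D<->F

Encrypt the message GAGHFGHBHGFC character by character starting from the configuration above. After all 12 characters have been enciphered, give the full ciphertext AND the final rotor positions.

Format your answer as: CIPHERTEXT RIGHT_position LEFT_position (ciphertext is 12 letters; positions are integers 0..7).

Char 1 ('G'): step: R->1, L=4; G->plug->G->R->E->L->H->refl->B->L'->A->R'->H->plug->A
Char 2 ('A'): step: R->2, L=4; A->plug->H->R->B->L->C->refl->F->L'->G->R'->C->plug->C
Char 3 ('G'): step: R->3, L=4; G->plug->G->R->A->L->B->refl->H->L'->E->R'->A->plug->H
Char 4 ('H'): step: R->4, L=4; H->plug->A->R->E->L->H->refl->B->L'->A->R'->G->plug->G
Char 5 ('F'): step: R->5, L=4; F->plug->D->R->E->L->H->refl->B->L'->A->R'->C->plug->C
Char 6 ('G'): step: R->6, L=4; G->plug->G->R->C->L->A->refl->D->L'->H->R'->B->plug->B
Char 7 ('H'): step: R->7, L=4; H->plug->A->R->G->L->F->refl->C->L'->B->R'->F->plug->D
Char 8 ('B'): step: R->0, L->5 (L advanced); B->plug->B->R->D->L->G->refl->E->L'->F->R'->H->plug->A
Char 9 ('H'): step: R->1, L=5; H->plug->A->R->C->L->D->refl->A->L'->H->R'->D->plug->F
Char 10 ('G'): step: R->2, L=5; G->plug->G->R->H->L->A->refl->D->L'->C->R'->A->plug->H
Char 11 ('F'): step: R->3, L=5; F->plug->D->R->D->L->G->refl->E->L'->F->R'->B->plug->B
Char 12 ('C'): step: R->4, L=5; C->plug->C->R->C->L->D->refl->A->L'->H->R'->F->plug->D
Final: ciphertext=ACHGCBDAFHBD, RIGHT=4, LEFT=5

Answer: ACHGCBDAFHBD 4 5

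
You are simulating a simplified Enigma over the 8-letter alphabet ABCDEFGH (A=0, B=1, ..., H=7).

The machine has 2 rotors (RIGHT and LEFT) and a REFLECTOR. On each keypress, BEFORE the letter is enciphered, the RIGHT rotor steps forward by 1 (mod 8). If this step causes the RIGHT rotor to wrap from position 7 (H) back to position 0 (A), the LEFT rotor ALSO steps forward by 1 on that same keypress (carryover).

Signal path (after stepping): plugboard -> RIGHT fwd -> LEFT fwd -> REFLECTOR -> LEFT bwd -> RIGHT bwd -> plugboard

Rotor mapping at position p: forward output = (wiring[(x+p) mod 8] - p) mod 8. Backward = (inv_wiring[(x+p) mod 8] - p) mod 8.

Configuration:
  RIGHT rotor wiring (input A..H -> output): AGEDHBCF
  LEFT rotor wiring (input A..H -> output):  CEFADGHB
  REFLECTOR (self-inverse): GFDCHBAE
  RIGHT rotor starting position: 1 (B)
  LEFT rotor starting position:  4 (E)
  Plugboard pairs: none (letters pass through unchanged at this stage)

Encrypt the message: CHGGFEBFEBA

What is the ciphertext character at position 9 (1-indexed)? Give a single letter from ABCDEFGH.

Char 1 ('C'): step: R->2, L=4; C->plug->C->R->F->L->A->refl->G->L'->E->R'->H->plug->H
Char 2 ('H'): step: R->3, L=4; H->plug->H->R->B->L->C->refl->D->L'->C->R'->E->plug->E
Char 3 ('G'): step: R->4, L=4; G->plug->G->R->A->L->H->refl->E->L'->H->R'->H->plug->H
Char 4 ('G'): step: R->5, L=4; G->plug->G->R->G->L->B->refl->F->L'->D->R'->D->plug->D
Char 5 ('F'): step: R->6, L=4; F->plug->F->R->F->L->A->refl->G->L'->E->R'->A->plug->A
Char 6 ('E'): step: R->7, L=4; E->plug->E->R->E->L->G->refl->A->L'->F->R'->D->plug->D
Char 7 ('B'): step: R->0, L->5 (L advanced); B->plug->B->R->G->L->D->refl->C->L'->B->R'->F->plug->F
Char 8 ('F'): step: R->1, L=5; F->plug->F->R->B->L->C->refl->D->L'->G->R'->D->plug->D
Char 9 ('E'): step: R->2, L=5; E->plug->E->R->A->L->B->refl->F->L'->D->R'->F->plug->F

F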